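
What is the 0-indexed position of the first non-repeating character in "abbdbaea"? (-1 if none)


Input: abbdbaea
Character frequencies:
  'a': 3
  'b': 3
  'd': 1
  'e': 1
Scanning left to right for freq == 1:
  Position 0 ('a'): freq=3, skip
  Position 1 ('b'): freq=3, skip
  Position 2 ('b'): freq=3, skip
  Position 3 ('d'): unique! => answer = 3

3


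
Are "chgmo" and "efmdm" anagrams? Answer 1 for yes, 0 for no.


Strings: "chgmo", "efmdm"
Sorted first:  cghmo
Sorted second: defmm
Differ at position 0: 'c' vs 'd' => not anagrams

0


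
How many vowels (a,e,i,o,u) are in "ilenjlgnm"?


Input: ilenjlgnm
Checking each character:
  'i' at position 0: vowel (running total: 1)
  'l' at position 1: consonant
  'e' at position 2: vowel (running total: 2)
  'n' at position 3: consonant
  'j' at position 4: consonant
  'l' at position 5: consonant
  'g' at position 6: consonant
  'n' at position 7: consonant
  'm' at position 8: consonant
Total vowels: 2

2


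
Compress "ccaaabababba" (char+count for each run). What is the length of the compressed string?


Input: ccaaabababba
Runs:
  'c' x 2 => "c2"
  'a' x 3 => "a3"
  'b' x 1 => "b1"
  'a' x 1 => "a1"
  'b' x 1 => "b1"
  'a' x 1 => "a1"
  'b' x 2 => "b2"
  'a' x 1 => "a1"
Compressed: "c2a3b1a1b1a1b2a1"
Compressed length: 16

16


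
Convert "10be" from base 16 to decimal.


Input: "10be" in base 16
Positional expansion:
  Digit '1' (value 1) x 16^3 = 4096
  Digit '0' (value 0) x 16^2 = 0
  Digit 'b' (value 11) x 16^1 = 176
  Digit 'e' (value 14) x 16^0 = 14
Sum = 4286

4286


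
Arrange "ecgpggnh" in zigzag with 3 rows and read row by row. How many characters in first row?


Zigzag "ecgpggnh" into 3 rows:
Placing characters:
  'e' => row 0
  'c' => row 1
  'g' => row 2
  'p' => row 1
  'g' => row 0
  'g' => row 1
  'n' => row 2
  'h' => row 1
Rows:
  Row 0: "eg"
  Row 1: "cpgh"
  Row 2: "gn"
First row length: 2

2


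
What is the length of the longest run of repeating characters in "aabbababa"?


Input: "aabbababa"
Scanning for longest run:
  Position 1 ('a'): continues run of 'a', length=2
  Position 2 ('b'): new char, reset run to 1
  Position 3 ('b'): continues run of 'b', length=2
  Position 4 ('a'): new char, reset run to 1
  Position 5 ('b'): new char, reset run to 1
  Position 6 ('a'): new char, reset run to 1
  Position 7 ('b'): new char, reset run to 1
  Position 8 ('a'): new char, reset run to 1
Longest run: 'a' with length 2

2


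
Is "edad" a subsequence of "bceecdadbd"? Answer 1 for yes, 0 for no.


Check if "edad" is a subsequence of "bceecdadbd"
Greedy scan:
  Position 0 ('b'): no match needed
  Position 1 ('c'): no match needed
  Position 2 ('e'): matches sub[0] = 'e'
  Position 3 ('e'): no match needed
  Position 4 ('c'): no match needed
  Position 5 ('d'): matches sub[1] = 'd'
  Position 6 ('a'): matches sub[2] = 'a'
  Position 7 ('d'): matches sub[3] = 'd'
  Position 8 ('b'): no match needed
  Position 9 ('d'): no match needed
All 4 characters matched => is a subsequence

1


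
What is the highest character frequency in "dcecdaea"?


Input: dcecdaea
Character counts:
  'a': 2
  'c': 2
  'd': 2
  'e': 2
Maximum frequency: 2

2


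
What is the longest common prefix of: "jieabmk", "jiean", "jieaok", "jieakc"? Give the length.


Words: jieabmk, jiean, jieaok, jieakc
  Position 0: all 'j' => match
  Position 1: all 'i' => match
  Position 2: all 'e' => match
  Position 3: all 'a' => match
  Position 4: ('b', 'n', 'o', 'k') => mismatch, stop
LCP = "jiea" (length 4)

4


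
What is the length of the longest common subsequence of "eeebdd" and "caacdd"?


LCS of "eeebdd" and "caacdd"
DP table:
           c    a    a    c    d    d
      0    0    0    0    0    0    0
  e   0    0    0    0    0    0    0
  e   0    0    0    0    0    0    0
  e   0    0    0    0    0    0    0
  b   0    0    0    0    0    0    0
  d   0    0    0    0    0    1    1
  d   0    0    0    0    0    1    2
LCS length = dp[6][6] = 2

2


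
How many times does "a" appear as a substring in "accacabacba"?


Searching for "a" in "accacabacba"
Scanning each position:
  Position 0: "a" => MATCH
  Position 1: "c" => no
  Position 2: "c" => no
  Position 3: "a" => MATCH
  Position 4: "c" => no
  Position 5: "a" => MATCH
  Position 6: "b" => no
  Position 7: "a" => MATCH
  Position 8: "c" => no
  Position 9: "b" => no
  Position 10: "a" => MATCH
Total occurrences: 5

5


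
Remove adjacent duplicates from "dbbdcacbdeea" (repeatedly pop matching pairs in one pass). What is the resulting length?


Input: dbbdcacbdeea
Stack-based adjacent duplicate removal:
  Read 'd': push. Stack: d
  Read 'b': push. Stack: db
  Read 'b': matches stack top 'b' => pop. Stack: d
  Read 'd': matches stack top 'd' => pop. Stack: (empty)
  Read 'c': push. Stack: c
  Read 'a': push. Stack: ca
  Read 'c': push. Stack: cac
  Read 'b': push. Stack: cacb
  Read 'd': push. Stack: cacbd
  Read 'e': push. Stack: cacbde
  Read 'e': matches stack top 'e' => pop. Stack: cacbd
  Read 'a': push. Stack: cacbda
Final stack: "cacbda" (length 6)

6


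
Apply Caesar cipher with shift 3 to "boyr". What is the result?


Caesar cipher: shift "boyr" by 3
  'b' (pos 1) + 3 = pos 4 = 'e'
  'o' (pos 14) + 3 = pos 17 = 'r'
  'y' (pos 24) + 3 = pos 1 = 'b'
  'r' (pos 17) + 3 = pos 20 = 'u'
Result: erbu

erbu


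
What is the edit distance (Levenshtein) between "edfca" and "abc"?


Computing edit distance: "edfca" -> "abc"
DP table:
           a    b    c
      0    1    2    3
  e   1    1    2    3
  d   2    2    2    3
  f   3    3    3    3
  c   4    4    4    3
  a   5    4    5    4
Edit distance = dp[5][3] = 4

4


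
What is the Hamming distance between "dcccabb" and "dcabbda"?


Comparing "dcccabb" and "dcabbda" position by position:
  Position 0: 'd' vs 'd' => same
  Position 1: 'c' vs 'c' => same
  Position 2: 'c' vs 'a' => differ
  Position 3: 'c' vs 'b' => differ
  Position 4: 'a' vs 'b' => differ
  Position 5: 'b' vs 'd' => differ
  Position 6: 'b' vs 'a' => differ
Total differences (Hamming distance): 5

5


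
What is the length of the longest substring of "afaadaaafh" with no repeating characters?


Input: "afaadaaafh"
Sliding window (track last position of each char):
  Position 0 ('a'): window [0,0] length 1 -- new best
  Position 1 ('f'): window [0,1] length 2 -- new best
  Position 2 ('a'): repeat (last at 0), move window start to 1
  Position 2 ('a'): window [1,2] length 2
  Position 3 ('a'): repeat (last at 2), move window start to 3
  Position 3 ('a'): window [3,3] length 1
  Position 4 ('d'): window [3,4] length 2
  Position 5 ('a'): repeat (last at 3), move window start to 4
  Position 5 ('a'): window [4,5] length 2
  Position 6 ('a'): repeat (last at 5), move window start to 6
  Position 6 ('a'): window [6,6] length 1
  Position 7 ('a'): repeat (last at 6), move window start to 7
  Position 7 ('a'): window [7,7] length 1
  Position 8 ('f'): window [7,8] length 2
  Position 9 ('h'): window [7,9] length 3 -- new best
Longest substring with no repeats: "afh" with length 3

3


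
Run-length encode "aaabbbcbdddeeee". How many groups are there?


Input: aaabbbcbdddeeee
Scanning for consecutive runs:
  Group 1: 'a' x 3 (positions 0-2)
  Group 2: 'b' x 3 (positions 3-5)
  Group 3: 'c' x 1 (positions 6-6)
  Group 4: 'b' x 1 (positions 7-7)
  Group 5: 'd' x 3 (positions 8-10)
  Group 6: 'e' x 4 (positions 11-14)
Total groups: 6

6


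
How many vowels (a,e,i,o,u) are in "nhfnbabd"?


Input: nhfnbabd
Checking each character:
  'n' at position 0: consonant
  'h' at position 1: consonant
  'f' at position 2: consonant
  'n' at position 3: consonant
  'b' at position 4: consonant
  'a' at position 5: vowel (running total: 1)
  'b' at position 6: consonant
  'd' at position 7: consonant
Total vowels: 1

1


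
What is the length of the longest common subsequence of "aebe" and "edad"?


LCS of "aebe" and "edad"
DP table:
           e    d    a    d
      0    0    0    0    0
  a   0    0    0    1    1
  e   0    1    1    1    1
  b   0    1    1    1    1
  e   0    1    1    1    1
LCS length = dp[4][4] = 1

1


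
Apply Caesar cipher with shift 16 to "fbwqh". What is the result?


Caesar cipher: shift "fbwqh" by 16
  'f' (pos 5) + 16 = pos 21 = 'v'
  'b' (pos 1) + 16 = pos 17 = 'r'
  'w' (pos 22) + 16 = pos 12 = 'm'
  'q' (pos 16) + 16 = pos 6 = 'g'
  'h' (pos 7) + 16 = pos 23 = 'x'
Result: vrmgx

vrmgx


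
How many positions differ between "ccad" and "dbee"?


Comparing "ccad" and "dbee" position by position:
  Position 0: 'c' vs 'd' => DIFFER
  Position 1: 'c' vs 'b' => DIFFER
  Position 2: 'a' vs 'e' => DIFFER
  Position 3: 'd' vs 'e' => DIFFER
Positions that differ: 4

4


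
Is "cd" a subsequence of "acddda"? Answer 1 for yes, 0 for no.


Check if "cd" is a subsequence of "acddda"
Greedy scan:
  Position 0 ('a'): no match needed
  Position 1 ('c'): matches sub[0] = 'c'
  Position 2 ('d'): matches sub[1] = 'd'
  Position 3 ('d'): no match needed
  Position 4 ('d'): no match needed
  Position 5 ('a'): no match needed
All 2 characters matched => is a subsequence

1


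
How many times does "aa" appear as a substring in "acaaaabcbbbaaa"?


Searching for "aa" in "acaaaabcbbbaaa"
Scanning each position:
  Position 0: "ac" => no
  Position 1: "ca" => no
  Position 2: "aa" => MATCH
  Position 3: "aa" => MATCH
  Position 4: "aa" => MATCH
  Position 5: "ab" => no
  Position 6: "bc" => no
  Position 7: "cb" => no
  Position 8: "bb" => no
  Position 9: "bb" => no
  Position 10: "ba" => no
  Position 11: "aa" => MATCH
  Position 12: "aa" => MATCH
Total occurrences: 5

5


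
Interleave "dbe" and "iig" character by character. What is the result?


Interleaving "dbe" and "iig":
  Position 0: 'd' from first, 'i' from second => "di"
  Position 1: 'b' from first, 'i' from second => "bi"
  Position 2: 'e' from first, 'g' from second => "eg"
Result: dibieg

dibieg


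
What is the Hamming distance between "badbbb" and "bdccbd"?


Comparing "badbbb" and "bdccbd" position by position:
  Position 0: 'b' vs 'b' => same
  Position 1: 'a' vs 'd' => differ
  Position 2: 'd' vs 'c' => differ
  Position 3: 'b' vs 'c' => differ
  Position 4: 'b' vs 'b' => same
  Position 5: 'b' vs 'd' => differ
Total differences (Hamming distance): 4

4


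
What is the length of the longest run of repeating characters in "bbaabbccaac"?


Input: "bbaabbccaac"
Scanning for longest run:
  Position 1 ('b'): continues run of 'b', length=2
  Position 2 ('a'): new char, reset run to 1
  Position 3 ('a'): continues run of 'a', length=2
  Position 4 ('b'): new char, reset run to 1
  Position 5 ('b'): continues run of 'b', length=2
  Position 6 ('c'): new char, reset run to 1
  Position 7 ('c'): continues run of 'c', length=2
  Position 8 ('a'): new char, reset run to 1
  Position 9 ('a'): continues run of 'a', length=2
  Position 10 ('c'): new char, reset run to 1
Longest run: 'b' with length 2

2


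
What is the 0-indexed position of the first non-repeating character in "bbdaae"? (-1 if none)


Input: bbdaae
Character frequencies:
  'a': 2
  'b': 2
  'd': 1
  'e': 1
Scanning left to right for freq == 1:
  Position 0 ('b'): freq=2, skip
  Position 1 ('b'): freq=2, skip
  Position 2 ('d'): unique! => answer = 2

2


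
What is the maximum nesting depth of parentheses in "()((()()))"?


Input: "()((()()))"
Tracking depth:
  Position 0 '(': depth becomes 1
  Position 1 ')': depth becomes 0
  Position 2 '(': depth becomes 1
  Position 3 '(': depth becomes 2
  Position 4 '(': depth becomes 3
  Position 5 ')': depth becomes 2
  Position 6 '(': depth becomes 3
  Position 7 ')': depth becomes 2
  Position 8 ')': depth becomes 1
  Position 9 ')': depth becomes 0
Maximum depth reached: 3

3


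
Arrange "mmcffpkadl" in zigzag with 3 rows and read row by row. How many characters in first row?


Zigzag "mmcffpkadl" into 3 rows:
Placing characters:
  'm' => row 0
  'm' => row 1
  'c' => row 2
  'f' => row 1
  'f' => row 0
  'p' => row 1
  'k' => row 2
  'a' => row 1
  'd' => row 0
  'l' => row 1
Rows:
  Row 0: "mfd"
  Row 1: "mfpal"
  Row 2: "ck"
First row length: 3

3


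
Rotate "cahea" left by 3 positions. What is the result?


Input: "cahea", rotate left by 3
First 3 characters: "cah"
Remaining characters: "ea"
Concatenate remaining + first: "ea" + "cah" = "eacah"

eacah


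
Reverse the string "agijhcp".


Input: agijhcp
Reading characters right to left:
  Position 6: 'p'
  Position 5: 'c'
  Position 4: 'h'
  Position 3: 'j'
  Position 2: 'i'
  Position 1: 'g'
  Position 0: 'a'
Reversed: pchjiga

pchjiga


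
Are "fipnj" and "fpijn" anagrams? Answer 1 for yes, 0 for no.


Strings: "fipnj", "fpijn"
Sorted first:  fijnp
Sorted second: fijnp
Sorted forms match => anagrams

1


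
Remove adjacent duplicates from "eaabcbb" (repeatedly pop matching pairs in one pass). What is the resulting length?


Input: eaabcbb
Stack-based adjacent duplicate removal:
  Read 'e': push. Stack: e
  Read 'a': push. Stack: ea
  Read 'a': matches stack top 'a' => pop. Stack: e
  Read 'b': push. Stack: eb
  Read 'c': push. Stack: ebc
  Read 'b': push. Stack: ebcb
  Read 'b': matches stack top 'b' => pop. Stack: ebc
Final stack: "ebc" (length 3)

3


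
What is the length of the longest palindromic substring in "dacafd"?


Input: "dacafd"
Checking substrings for palindromes:
  [1:4] "aca" (len 3) => palindrome
Longest palindromic substring: "aca" with length 3

3


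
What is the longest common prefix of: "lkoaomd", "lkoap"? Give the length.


Words: lkoaomd, lkoap
  Position 0: all 'l' => match
  Position 1: all 'k' => match
  Position 2: all 'o' => match
  Position 3: all 'a' => match
  Position 4: ('o', 'p') => mismatch, stop
LCP = "lkoa" (length 4)

4


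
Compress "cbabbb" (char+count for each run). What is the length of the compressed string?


Input: cbabbb
Runs:
  'c' x 1 => "c1"
  'b' x 1 => "b1"
  'a' x 1 => "a1"
  'b' x 3 => "b3"
Compressed: "c1b1a1b3"
Compressed length: 8

8


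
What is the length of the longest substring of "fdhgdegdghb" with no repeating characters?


Input: "fdhgdegdghb"
Sliding window (track last position of each char):
  Position 0 ('f'): window [0,0] length 1 -- new best
  Position 1 ('d'): window [0,1] length 2 -- new best
  Position 2 ('h'): window [0,2] length 3 -- new best
  Position 3 ('g'): window [0,3] length 4 -- new best
  Position 4 ('d'): repeat (last at 1), move window start to 2
  Position 4 ('d'): window [2,4] length 3
  Position 5 ('e'): window [2,5] length 4
  Position 6 ('g'): repeat (last at 3), move window start to 4
  Position 6 ('g'): window [4,6] length 3
  Position 7 ('d'): repeat (last at 4), move window start to 5
  Position 7 ('d'): window [5,7] length 3
  Position 8 ('g'): repeat (last at 6), move window start to 7
  Position 8 ('g'): window [7,8] length 2
  Position 9 ('h'): window [7,9] length 3
  Position 10 ('b'): window [7,10] length 4
Longest substring with no repeats: "fdhg" with length 4

4


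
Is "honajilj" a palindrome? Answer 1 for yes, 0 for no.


Input: honajilj
Reversed: jlijanoh
  Compare pos 0 ('h') with pos 7 ('j'): MISMATCH
  Compare pos 1 ('o') with pos 6 ('l'): MISMATCH
  Compare pos 2 ('n') with pos 5 ('i'): MISMATCH
  Compare pos 3 ('a') with pos 4 ('j'): MISMATCH
Result: not a palindrome

0


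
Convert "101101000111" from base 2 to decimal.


Input: "101101000111" in base 2
Positional expansion:
  Digit '1' (value 1) x 2^11 = 2048
  Digit '0' (value 0) x 2^10 = 0
  Digit '1' (value 1) x 2^9 = 512
  Digit '1' (value 1) x 2^8 = 256
  Digit '0' (value 0) x 2^7 = 0
  Digit '1' (value 1) x 2^6 = 64
  Digit '0' (value 0) x 2^5 = 0
  Digit '0' (value 0) x 2^4 = 0
  Digit '0' (value 0) x 2^3 = 0
  Digit '1' (value 1) x 2^2 = 4
  Digit '1' (value 1) x 2^1 = 2
  Digit '1' (value 1) x 2^0 = 1
Sum = 2887

2887


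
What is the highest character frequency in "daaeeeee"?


Input: daaeeeee
Character counts:
  'a': 2
  'd': 1
  'e': 5
Maximum frequency: 5

5


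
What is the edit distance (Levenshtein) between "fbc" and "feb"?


Computing edit distance: "fbc" -> "feb"
DP table:
           f    e    b
      0    1    2    3
  f   1    0    1    2
  b   2    1    1    1
  c   3    2    2    2
Edit distance = dp[3][3] = 2

2


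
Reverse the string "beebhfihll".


Input: beebhfihll
Reading characters right to left:
  Position 9: 'l'
  Position 8: 'l'
  Position 7: 'h'
  Position 6: 'i'
  Position 5: 'f'
  Position 4: 'h'
  Position 3: 'b'
  Position 2: 'e'
  Position 1: 'e'
  Position 0: 'b'
Reversed: llhifhbeeb

llhifhbeeb


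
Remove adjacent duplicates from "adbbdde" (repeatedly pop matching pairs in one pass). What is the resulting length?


Input: adbbdde
Stack-based adjacent duplicate removal:
  Read 'a': push. Stack: a
  Read 'd': push. Stack: ad
  Read 'b': push. Stack: adb
  Read 'b': matches stack top 'b' => pop. Stack: ad
  Read 'd': matches stack top 'd' => pop. Stack: a
  Read 'd': push. Stack: ad
  Read 'e': push. Stack: ade
Final stack: "ade" (length 3)

3


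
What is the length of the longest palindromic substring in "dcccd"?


Input: "dcccd"
Checking substrings for palindromes:
  [0:5] "dcccd" (len 5) => palindrome
  [1:4] "ccc" (len 3) => palindrome
  [1:3] "cc" (len 2) => palindrome
  [2:4] "cc" (len 2) => palindrome
Longest palindromic substring: "dcccd" with length 5

5


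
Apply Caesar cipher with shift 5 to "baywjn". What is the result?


Caesar cipher: shift "baywjn" by 5
  'b' (pos 1) + 5 = pos 6 = 'g'
  'a' (pos 0) + 5 = pos 5 = 'f'
  'y' (pos 24) + 5 = pos 3 = 'd'
  'w' (pos 22) + 5 = pos 1 = 'b'
  'j' (pos 9) + 5 = pos 14 = 'o'
  'n' (pos 13) + 5 = pos 18 = 's'
Result: gfdbos

gfdbos


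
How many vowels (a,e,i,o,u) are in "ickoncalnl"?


Input: ickoncalnl
Checking each character:
  'i' at position 0: vowel (running total: 1)
  'c' at position 1: consonant
  'k' at position 2: consonant
  'o' at position 3: vowel (running total: 2)
  'n' at position 4: consonant
  'c' at position 5: consonant
  'a' at position 6: vowel (running total: 3)
  'l' at position 7: consonant
  'n' at position 8: consonant
  'l' at position 9: consonant
Total vowels: 3

3


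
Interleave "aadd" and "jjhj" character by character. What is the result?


Interleaving "aadd" and "jjhj":
  Position 0: 'a' from first, 'j' from second => "aj"
  Position 1: 'a' from first, 'j' from second => "aj"
  Position 2: 'd' from first, 'h' from second => "dh"
  Position 3: 'd' from first, 'j' from second => "dj"
Result: ajajdhdj

ajajdhdj


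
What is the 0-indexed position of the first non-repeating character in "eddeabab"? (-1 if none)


Input: eddeabab
Character frequencies:
  'a': 2
  'b': 2
  'd': 2
  'e': 2
Scanning left to right for freq == 1:
  Position 0 ('e'): freq=2, skip
  Position 1 ('d'): freq=2, skip
  Position 2 ('d'): freq=2, skip
  Position 3 ('e'): freq=2, skip
  Position 4 ('a'): freq=2, skip
  Position 5 ('b'): freq=2, skip
  Position 6 ('a'): freq=2, skip
  Position 7 ('b'): freq=2, skip
  No unique character found => answer = -1

-1


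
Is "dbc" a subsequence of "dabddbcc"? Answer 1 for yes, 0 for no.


Check if "dbc" is a subsequence of "dabddbcc"
Greedy scan:
  Position 0 ('d'): matches sub[0] = 'd'
  Position 1 ('a'): no match needed
  Position 2 ('b'): matches sub[1] = 'b'
  Position 3 ('d'): no match needed
  Position 4 ('d'): no match needed
  Position 5 ('b'): no match needed
  Position 6 ('c'): matches sub[2] = 'c'
  Position 7 ('c'): no match needed
All 3 characters matched => is a subsequence

1


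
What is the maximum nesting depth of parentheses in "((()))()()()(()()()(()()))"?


Input: "((()))()()()(()()()(()()))"
Tracking depth:
  Position 0 '(': depth becomes 1
  Position 1 '(': depth becomes 2
  Position 2 '(': depth becomes 3
  Position 3 ')': depth becomes 2
  Position 4 ')': depth becomes 1
  Position 5 ')': depth becomes 0
  Position 6 '(': depth becomes 1
  Position 7 ')': depth becomes 0
  Position 8 '(': depth becomes 1
  Position 9 ')': depth becomes 0
  Position 10 '(': depth becomes 1
  Position 11 ')': depth becomes 0
  Position 12 '(': depth becomes 1
  Position 13 '(': depth becomes 2
  Position 14 ')': depth becomes 1
  Position 15 '(': depth becomes 2
  Position 16 ')': depth becomes 1
  Position 17 '(': depth becomes 2
  Position 18 ')': depth becomes 1
  Position 19 '(': depth becomes 2
  Position 20 '(': depth becomes 3
  Position 21 ')': depth becomes 2
  Position 22 '(': depth becomes 3
  Position 23 ')': depth becomes 2
  Position 24 ')': depth becomes 1
  Position 25 ')': depth becomes 0
Maximum depth reached: 3

3


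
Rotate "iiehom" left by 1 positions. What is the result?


Input: "iiehom", rotate left by 1
First 1 characters: "i"
Remaining characters: "iehom"
Concatenate remaining + first: "iehom" + "i" = "iehomi"

iehomi


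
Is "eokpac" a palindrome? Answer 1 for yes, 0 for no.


Input: eokpac
Reversed: capkoe
  Compare pos 0 ('e') with pos 5 ('c'): MISMATCH
  Compare pos 1 ('o') with pos 4 ('a'): MISMATCH
  Compare pos 2 ('k') with pos 3 ('p'): MISMATCH
Result: not a palindrome

0


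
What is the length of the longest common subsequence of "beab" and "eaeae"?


LCS of "beab" and "eaeae"
DP table:
           e    a    e    a    e
      0    0    0    0    0    0
  b   0    0    0    0    0    0
  e   0    1    1    1    1    1
  a   0    1    2    2    2    2
  b   0    1    2    2    2    2
LCS length = dp[4][5] = 2

2


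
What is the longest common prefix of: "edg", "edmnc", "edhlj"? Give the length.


Words: edg, edmnc, edhlj
  Position 0: all 'e' => match
  Position 1: all 'd' => match
  Position 2: ('g', 'm', 'h') => mismatch, stop
LCP = "ed" (length 2)

2


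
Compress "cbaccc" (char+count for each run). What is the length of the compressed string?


Input: cbaccc
Runs:
  'c' x 1 => "c1"
  'b' x 1 => "b1"
  'a' x 1 => "a1"
  'c' x 3 => "c3"
Compressed: "c1b1a1c3"
Compressed length: 8

8


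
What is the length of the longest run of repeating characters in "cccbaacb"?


Input: "cccbaacb"
Scanning for longest run:
  Position 1 ('c'): continues run of 'c', length=2
  Position 2 ('c'): continues run of 'c', length=3
  Position 3 ('b'): new char, reset run to 1
  Position 4 ('a'): new char, reset run to 1
  Position 5 ('a'): continues run of 'a', length=2
  Position 6 ('c'): new char, reset run to 1
  Position 7 ('b'): new char, reset run to 1
Longest run: 'c' with length 3

3


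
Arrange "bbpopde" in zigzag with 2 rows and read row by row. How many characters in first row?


Zigzag "bbpopde" into 2 rows:
Placing characters:
  'b' => row 0
  'b' => row 1
  'p' => row 0
  'o' => row 1
  'p' => row 0
  'd' => row 1
  'e' => row 0
Rows:
  Row 0: "bppe"
  Row 1: "bod"
First row length: 4

4


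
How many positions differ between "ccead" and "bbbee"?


Comparing "ccead" and "bbbee" position by position:
  Position 0: 'c' vs 'b' => DIFFER
  Position 1: 'c' vs 'b' => DIFFER
  Position 2: 'e' vs 'b' => DIFFER
  Position 3: 'a' vs 'e' => DIFFER
  Position 4: 'd' vs 'e' => DIFFER
Positions that differ: 5

5


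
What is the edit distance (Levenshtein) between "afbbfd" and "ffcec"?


Computing edit distance: "afbbfd" -> "ffcec"
DP table:
           f    f    c    e    c
      0    1    2    3    4    5
  a   1    1    2    3    4    5
  f   2    1    1    2    3    4
  b   3    2    2    2    3    4
  b   4    3    3    3    3    4
  f   5    4    3    4    4    4
  d   6    5    4    4    5    5
Edit distance = dp[6][5] = 5

5


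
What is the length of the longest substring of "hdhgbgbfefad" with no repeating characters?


Input: "hdhgbgbfefad"
Sliding window (track last position of each char):
  Position 0 ('h'): window [0,0] length 1 -- new best
  Position 1 ('d'): window [0,1] length 2 -- new best
  Position 2 ('h'): repeat (last at 0), move window start to 1
  Position 2 ('h'): window [1,2] length 2
  Position 3 ('g'): window [1,3] length 3 -- new best
  Position 4 ('b'): window [1,4] length 4 -- new best
  Position 5 ('g'): repeat (last at 3), move window start to 4
  Position 5 ('g'): window [4,5] length 2
  Position 6 ('b'): repeat (last at 4), move window start to 5
  Position 6 ('b'): window [5,6] length 2
  Position 7 ('f'): window [5,7] length 3
  Position 8 ('e'): window [5,8] length 4
  Position 9 ('f'): repeat (last at 7), move window start to 8
  Position 9 ('f'): window [8,9] length 2
  Position 10 ('a'): window [8,10] length 3
  Position 11 ('d'): window [8,11] length 4
Longest substring with no repeats: "dhgb" with length 4

4


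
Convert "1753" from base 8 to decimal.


Input: "1753" in base 8
Positional expansion:
  Digit '1' (value 1) x 8^3 = 512
  Digit '7' (value 7) x 8^2 = 448
  Digit '5' (value 5) x 8^1 = 40
  Digit '3' (value 3) x 8^0 = 3
Sum = 1003

1003


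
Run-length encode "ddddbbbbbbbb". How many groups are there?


Input: ddddbbbbbbbb
Scanning for consecutive runs:
  Group 1: 'd' x 4 (positions 0-3)
  Group 2: 'b' x 8 (positions 4-11)
Total groups: 2

2


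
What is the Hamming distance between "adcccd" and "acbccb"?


Comparing "adcccd" and "acbccb" position by position:
  Position 0: 'a' vs 'a' => same
  Position 1: 'd' vs 'c' => differ
  Position 2: 'c' vs 'b' => differ
  Position 3: 'c' vs 'c' => same
  Position 4: 'c' vs 'c' => same
  Position 5: 'd' vs 'b' => differ
Total differences (Hamming distance): 3

3


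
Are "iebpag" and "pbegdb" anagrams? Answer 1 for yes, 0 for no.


Strings: "iebpag", "pbegdb"
Sorted first:  abegip
Sorted second: bbdegp
Differ at position 0: 'a' vs 'b' => not anagrams

0


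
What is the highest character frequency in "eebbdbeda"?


Input: eebbdbeda
Character counts:
  'a': 1
  'b': 3
  'd': 2
  'e': 3
Maximum frequency: 3

3


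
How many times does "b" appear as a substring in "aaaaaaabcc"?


Searching for "b" in "aaaaaaabcc"
Scanning each position:
  Position 0: "a" => no
  Position 1: "a" => no
  Position 2: "a" => no
  Position 3: "a" => no
  Position 4: "a" => no
  Position 5: "a" => no
  Position 6: "a" => no
  Position 7: "b" => MATCH
  Position 8: "c" => no
  Position 9: "c" => no
Total occurrences: 1

1


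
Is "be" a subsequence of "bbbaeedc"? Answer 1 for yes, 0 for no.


Check if "be" is a subsequence of "bbbaeedc"
Greedy scan:
  Position 0 ('b'): matches sub[0] = 'b'
  Position 1 ('b'): no match needed
  Position 2 ('b'): no match needed
  Position 3 ('a'): no match needed
  Position 4 ('e'): matches sub[1] = 'e'
  Position 5 ('e'): no match needed
  Position 6 ('d'): no match needed
  Position 7 ('c'): no match needed
All 2 characters matched => is a subsequence

1


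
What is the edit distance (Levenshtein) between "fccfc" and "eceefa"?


Computing edit distance: "fccfc" -> "eceefa"
DP table:
           e    c    e    e    f    a
      0    1    2    3    4    5    6
  f   1    1    2    3    4    4    5
  c   2    2    1    2    3    4    5
  c   3    3    2    2    3    4    5
  f   4    4    3    3    3    3    4
  c   5    5    4    4    4    4    4
Edit distance = dp[5][6] = 4

4


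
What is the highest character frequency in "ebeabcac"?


Input: ebeabcac
Character counts:
  'a': 2
  'b': 2
  'c': 2
  'e': 2
Maximum frequency: 2

2


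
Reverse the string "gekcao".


Input: gekcao
Reading characters right to left:
  Position 5: 'o'
  Position 4: 'a'
  Position 3: 'c'
  Position 2: 'k'
  Position 1: 'e'
  Position 0: 'g'
Reversed: oackeg

oackeg


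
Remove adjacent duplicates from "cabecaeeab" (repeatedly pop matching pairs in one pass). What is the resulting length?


Input: cabecaeeab
Stack-based adjacent duplicate removal:
  Read 'c': push. Stack: c
  Read 'a': push. Stack: ca
  Read 'b': push. Stack: cab
  Read 'e': push. Stack: cabe
  Read 'c': push. Stack: cabec
  Read 'a': push. Stack: cabeca
  Read 'e': push. Stack: cabecae
  Read 'e': matches stack top 'e' => pop. Stack: cabeca
  Read 'a': matches stack top 'a' => pop. Stack: cabec
  Read 'b': push. Stack: cabecb
Final stack: "cabecb" (length 6)

6


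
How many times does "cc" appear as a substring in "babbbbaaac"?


Searching for "cc" in "babbbbaaac"
Scanning each position:
  Position 0: "ba" => no
  Position 1: "ab" => no
  Position 2: "bb" => no
  Position 3: "bb" => no
  Position 4: "bb" => no
  Position 5: "ba" => no
  Position 6: "aa" => no
  Position 7: "aa" => no
  Position 8: "ac" => no
Total occurrences: 0

0


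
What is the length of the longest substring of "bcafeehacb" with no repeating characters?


Input: "bcafeehacb"
Sliding window (track last position of each char):
  Position 0 ('b'): window [0,0] length 1 -- new best
  Position 1 ('c'): window [0,1] length 2 -- new best
  Position 2 ('a'): window [0,2] length 3 -- new best
  Position 3 ('f'): window [0,3] length 4 -- new best
  Position 4 ('e'): window [0,4] length 5 -- new best
  Position 5 ('e'): repeat (last at 4), move window start to 5
  Position 5 ('e'): window [5,5] length 1
  Position 6 ('h'): window [5,6] length 2
  Position 7 ('a'): window [5,7] length 3
  Position 8 ('c'): window [5,8] length 4
  Position 9 ('b'): window [5,9] length 5
Longest substring with no repeats: "bcafe" with length 5

5


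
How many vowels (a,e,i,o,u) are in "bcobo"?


Input: bcobo
Checking each character:
  'b' at position 0: consonant
  'c' at position 1: consonant
  'o' at position 2: vowel (running total: 1)
  'b' at position 3: consonant
  'o' at position 4: vowel (running total: 2)
Total vowels: 2

2


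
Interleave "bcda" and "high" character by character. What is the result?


Interleaving "bcda" and "high":
  Position 0: 'b' from first, 'h' from second => "bh"
  Position 1: 'c' from first, 'i' from second => "ci"
  Position 2: 'd' from first, 'g' from second => "dg"
  Position 3: 'a' from first, 'h' from second => "ah"
Result: bhcidgah

bhcidgah


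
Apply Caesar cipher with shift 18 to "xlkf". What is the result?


Caesar cipher: shift "xlkf" by 18
  'x' (pos 23) + 18 = pos 15 = 'p'
  'l' (pos 11) + 18 = pos 3 = 'd'
  'k' (pos 10) + 18 = pos 2 = 'c'
  'f' (pos 5) + 18 = pos 23 = 'x'
Result: pdcx

pdcx


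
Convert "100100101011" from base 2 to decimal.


Input: "100100101011" in base 2
Positional expansion:
  Digit '1' (value 1) x 2^11 = 2048
  Digit '0' (value 0) x 2^10 = 0
  Digit '0' (value 0) x 2^9 = 0
  Digit '1' (value 1) x 2^8 = 256
  Digit '0' (value 0) x 2^7 = 0
  Digit '0' (value 0) x 2^6 = 0
  Digit '1' (value 1) x 2^5 = 32
  Digit '0' (value 0) x 2^4 = 0
  Digit '1' (value 1) x 2^3 = 8
  Digit '0' (value 0) x 2^2 = 0
  Digit '1' (value 1) x 2^1 = 2
  Digit '1' (value 1) x 2^0 = 1
Sum = 2347

2347


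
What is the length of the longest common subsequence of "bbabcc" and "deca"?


LCS of "bbabcc" and "deca"
DP table:
           d    e    c    a
      0    0    0    0    0
  b   0    0    0    0    0
  b   0    0    0    0    0
  a   0    0    0    0    1
  b   0    0    0    0    1
  c   0    0    0    1    1
  c   0    0    0    1    1
LCS length = dp[6][4] = 1

1


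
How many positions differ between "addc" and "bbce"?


Comparing "addc" and "bbce" position by position:
  Position 0: 'a' vs 'b' => DIFFER
  Position 1: 'd' vs 'b' => DIFFER
  Position 2: 'd' vs 'c' => DIFFER
  Position 3: 'c' vs 'e' => DIFFER
Positions that differ: 4

4


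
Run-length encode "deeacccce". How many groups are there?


Input: deeacccce
Scanning for consecutive runs:
  Group 1: 'd' x 1 (positions 0-0)
  Group 2: 'e' x 2 (positions 1-2)
  Group 3: 'a' x 1 (positions 3-3)
  Group 4: 'c' x 4 (positions 4-7)
  Group 5: 'e' x 1 (positions 8-8)
Total groups: 5

5


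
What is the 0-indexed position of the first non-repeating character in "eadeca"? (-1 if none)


Input: eadeca
Character frequencies:
  'a': 2
  'c': 1
  'd': 1
  'e': 2
Scanning left to right for freq == 1:
  Position 0 ('e'): freq=2, skip
  Position 1 ('a'): freq=2, skip
  Position 2 ('d'): unique! => answer = 2

2


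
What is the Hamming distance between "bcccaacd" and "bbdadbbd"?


Comparing "bcccaacd" and "bbdadbbd" position by position:
  Position 0: 'b' vs 'b' => same
  Position 1: 'c' vs 'b' => differ
  Position 2: 'c' vs 'd' => differ
  Position 3: 'c' vs 'a' => differ
  Position 4: 'a' vs 'd' => differ
  Position 5: 'a' vs 'b' => differ
  Position 6: 'c' vs 'b' => differ
  Position 7: 'd' vs 'd' => same
Total differences (Hamming distance): 6

6


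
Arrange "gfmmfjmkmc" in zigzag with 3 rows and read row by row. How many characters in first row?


Zigzag "gfmmfjmkmc" into 3 rows:
Placing characters:
  'g' => row 0
  'f' => row 1
  'm' => row 2
  'm' => row 1
  'f' => row 0
  'j' => row 1
  'm' => row 2
  'k' => row 1
  'm' => row 0
  'c' => row 1
Rows:
  Row 0: "gfm"
  Row 1: "fmjkc"
  Row 2: "mm"
First row length: 3

3


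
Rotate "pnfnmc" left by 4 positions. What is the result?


Input: "pnfnmc", rotate left by 4
First 4 characters: "pnfn"
Remaining characters: "mc"
Concatenate remaining + first: "mc" + "pnfn" = "mcpnfn"

mcpnfn


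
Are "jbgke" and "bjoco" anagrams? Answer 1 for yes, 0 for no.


Strings: "jbgke", "bjoco"
Sorted first:  begjk
Sorted second: bcjoo
Differ at position 1: 'e' vs 'c' => not anagrams

0


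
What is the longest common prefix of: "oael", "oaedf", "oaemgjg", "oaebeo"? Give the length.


Words: oael, oaedf, oaemgjg, oaebeo
  Position 0: all 'o' => match
  Position 1: all 'a' => match
  Position 2: all 'e' => match
  Position 3: ('l', 'd', 'm', 'b') => mismatch, stop
LCP = "oae" (length 3)

3


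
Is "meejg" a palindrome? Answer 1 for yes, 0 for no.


Input: meejg
Reversed: gjeem
  Compare pos 0 ('m') with pos 4 ('g'): MISMATCH
  Compare pos 1 ('e') with pos 3 ('j'): MISMATCH
Result: not a palindrome

0


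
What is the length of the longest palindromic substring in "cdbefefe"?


Input: "cdbefefe"
Checking substrings for palindromes:
  [3:8] "efefe" (len 5) => palindrome
  [3:6] "efe" (len 3) => palindrome
  [4:7] "fef" (len 3) => palindrome
  [5:8] "efe" (len 3) => palindrome
Longest palindromic substring: "efefe" with length 5

5


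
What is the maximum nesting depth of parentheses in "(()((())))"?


Input: "(()((())))"
Tracking depth:
  Position 0 '(': depth becomes 1
  Position 1 '(': depth becomes 2
  Position 2 ')': depth becomes 1
  Position 3 '(': depth becomes 2
  Position 4 '(': depth becomes 3
  Position 5 '(': depth becomes 4
  Position 6 ')': depth becomes 3
  Position 7 ')': depth becomes 2
  Position 8 ')': depth becomes 1
  Position 9 ')': depth becomes 0
Maximum depth reached: 4

4


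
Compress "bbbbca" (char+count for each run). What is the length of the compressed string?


Input: bbbbca
Runs:
  'b' x 4 => "b4"
  'c' x 1 => "c1"
  'a' x 1 => "a1"
Compressed: "b4c1a1"
Compressed length: 6

6


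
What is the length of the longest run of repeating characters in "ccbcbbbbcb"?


Input: "ccbcbbbbcb"
Scanning for longest run:
  Position 1 ('c'): continues run of 'c', length=2
  Position 2 ('b'): new char, reset run to 1
  Position 3 ('c'): new char, reset run to 1
  Position 4 ('b'): new char, reset run to 1
  Position 5 ('b'): continues run of 'b', length=2
  Position 6 ('b'): continues run of 'b', length=3
  Position 7 ('b'): continues run of 'b', length=4
  Position 8 ('c'): new char, reset run to 1
  Position 9 ('b'): new char, reset run to 1
Longest run: 'b' with length 4

4


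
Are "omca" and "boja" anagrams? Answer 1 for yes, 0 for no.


Strings: "omca", "boja"
Sorted first:  acmo
Sorted second: abjo
Differ at position 1: 'c' vs 'b' => not anagrams

0


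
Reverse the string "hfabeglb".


Input: hfabeglb
Reading characters right to left:
  Position 7: 'b'
  Position 6: 'l'
  Position 5: 'g'
  Position 4: 'e'
  Position 3: 'b'
  Position 2: 'a'
  Position 1: 'f'
  Position 0: 'h'
Reversed: blgebafh

blgebafh


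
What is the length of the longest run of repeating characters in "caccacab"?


Input: "caccacab"
Scanning for longest run:
  Position 1 ('a'): new char, reset run to 1
  Position 2 ('c'): new char, reset run to 1
  Position 3 ('c'): continues run of 'c', length=2
  Position 4 ('a'): new char, reset run to 1
  Position 5 ('c'): new char, reset run to 1
  Position 6 ('a'): new char, reset run to 1
  Position 7 ('b'): new char, reset run to 1
Longest run: 'c' with length 2

2


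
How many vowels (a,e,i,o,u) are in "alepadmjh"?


Input: alepadmjh
Checking each character:
  'a' at position 0: vowel (running total: 1)
  'l' at position 1: consonant
  'e' at position 2: vowel (running total: 2)
  'p' at position 3: consonant
  'a' at position 4: vowel (running total: 3)
  'd' at position 5: consonant
  'm' at position 6: consonant
  'j' at position 7: consonant
  'h' at position 8: consonant
Total vowels: 3

3


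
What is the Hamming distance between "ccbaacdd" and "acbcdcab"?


Comparing "ccbaacdd" and "acbcdcab" position by position:
  Position 0: 'c' vs 'a' => differ
  Position 1: 'c' vs 'c' => same
  Position 2: 'b' vs 'b' => same
  Position 3: 'a' vs 'c' => differ
  Position 4: 'a' vs 'd' => differ
  Position 5: 'c' vs 'c' => same
  Position 6: 'd' vs 'a' => differ
  Position 7: 'd' vs 'b' => differ
Total differences (Hamming distance): 5

5


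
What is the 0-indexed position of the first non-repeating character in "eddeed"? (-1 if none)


Input: eddeed
Character frequencies:
  'd': 3
  'e': 3
Scanning left to right for freq == 1:
  Position 0 ('e'): freq=3, skip
  Position 1 ('d'): freq=3, skip
  Position 2 ('d'): freq=3, skip
  Position 3 ('e'): freq=3, skip
  Position 4 ('e'): freq=3, skip
  Position 5 ('d'): freq=3, skip
  No unique character found => answer = -1

-1


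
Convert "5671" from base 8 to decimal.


Input: "5671" in base 8
Positional expansion:
  Digit '5' (value 5) x 8^3 = 2560
  Digit '6' (value 6) x 8^2 = 384
  Digit '7' (value 7) x 8^1 = 56
  Digit '1' (value 1) x 8^0 = 1
Sum = 3001

3001


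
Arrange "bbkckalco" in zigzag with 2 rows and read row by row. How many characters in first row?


Zigzag "bbkckalco" into 2 rows:
Placing characters:
  'b' => row 0
  'b' => row 1
  'k' => row 0
  'c' => row 1
  'k' => row 0
  'a' => row 1
  'l' => row 0
  'c' => row 1
  'o' => row 0
Rows:
  Row 0: "bkklo"
  Row 1: "bcac"
First row length: 5

5


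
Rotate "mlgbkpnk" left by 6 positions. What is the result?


Input: "mlgbkpnk", rotate left by 6
First 6 characters: "mlgbkp"
Remaining characters: "nk"
Concatenate remaining + first: "nk" + "mlgbkp" = "nkmlgbkp"

nkmlgbkp


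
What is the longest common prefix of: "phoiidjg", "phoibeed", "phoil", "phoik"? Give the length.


Words: phoiidjg, phoibeed, phoil, phoik
  Position 0: all 'p' => match
  Position 1: all 'h' => match
  Position 2: all 'o' => match
  Position 3: all 'i' => match
  Position 4: ('i', 'b', 'l', 'k') => mismatch, stop
LCP = "phoi" (length 4)

4


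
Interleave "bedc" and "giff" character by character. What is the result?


Interleaving "bedc" and "giff":
  Position 0: 'b' from first, 'g' from second => "bg"
  Position 1: 'e' from first, 'i' from second => "ei"
  Position 2: 'd' from first, 'f' from second => "df"
  Position 3: 'c' from first, 'f' from second => "cf"
Result: bgeidfcf

bgeidfcf


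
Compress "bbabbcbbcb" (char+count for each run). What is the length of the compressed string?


Input: bbabbcbbcb
Runs:
  'b' x 2 => "b2"
  'a' x 1 => "a1"
  'b' x 2 => "b2"
  'c' x 1 => "c1"
  'b' x 2 => "b2"
  'c' x 1 => "c1"
  'b' x 1 => "b1"
Compressed: "b2a1b2c1b2c1b1"
Compressed length: 14

14


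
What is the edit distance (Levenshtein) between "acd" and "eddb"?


Computing edit distance: "acd" -> "eddb"
DP table:
           e    d    d    b
      0    1    2    3    4
  a   1    1    2    3    4
  c   2    2    2    3    4
  d   3    3    2    2    3
Edit distance = dp[3][4] = 3

3


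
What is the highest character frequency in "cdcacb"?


Input: cdcacb
Character counts:
  'a': 1
  'b': 1
  'c': 3
  'd': 1
Maximum frequency: 3

3


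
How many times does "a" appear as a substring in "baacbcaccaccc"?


Searching for "a" in "baacbcaccaccc"
Scanning each position:
  Position 0: "b" => no
  Position 1: "a" => MATCH
  Position 2: "a" => MATCH
  Position 3: "c" => no
  Position 4: "b" => no
  Position 5: "c" => no
  Position 6: "a" => MATCH
  Position 7: "c" => no
  Position 8: "c" => no
  Position 9: "a" => MATCH
  Position 10: "c" => no
  Position 11: "c" => no
  Position 12: "c" => no
Total occurrences: 4

4
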